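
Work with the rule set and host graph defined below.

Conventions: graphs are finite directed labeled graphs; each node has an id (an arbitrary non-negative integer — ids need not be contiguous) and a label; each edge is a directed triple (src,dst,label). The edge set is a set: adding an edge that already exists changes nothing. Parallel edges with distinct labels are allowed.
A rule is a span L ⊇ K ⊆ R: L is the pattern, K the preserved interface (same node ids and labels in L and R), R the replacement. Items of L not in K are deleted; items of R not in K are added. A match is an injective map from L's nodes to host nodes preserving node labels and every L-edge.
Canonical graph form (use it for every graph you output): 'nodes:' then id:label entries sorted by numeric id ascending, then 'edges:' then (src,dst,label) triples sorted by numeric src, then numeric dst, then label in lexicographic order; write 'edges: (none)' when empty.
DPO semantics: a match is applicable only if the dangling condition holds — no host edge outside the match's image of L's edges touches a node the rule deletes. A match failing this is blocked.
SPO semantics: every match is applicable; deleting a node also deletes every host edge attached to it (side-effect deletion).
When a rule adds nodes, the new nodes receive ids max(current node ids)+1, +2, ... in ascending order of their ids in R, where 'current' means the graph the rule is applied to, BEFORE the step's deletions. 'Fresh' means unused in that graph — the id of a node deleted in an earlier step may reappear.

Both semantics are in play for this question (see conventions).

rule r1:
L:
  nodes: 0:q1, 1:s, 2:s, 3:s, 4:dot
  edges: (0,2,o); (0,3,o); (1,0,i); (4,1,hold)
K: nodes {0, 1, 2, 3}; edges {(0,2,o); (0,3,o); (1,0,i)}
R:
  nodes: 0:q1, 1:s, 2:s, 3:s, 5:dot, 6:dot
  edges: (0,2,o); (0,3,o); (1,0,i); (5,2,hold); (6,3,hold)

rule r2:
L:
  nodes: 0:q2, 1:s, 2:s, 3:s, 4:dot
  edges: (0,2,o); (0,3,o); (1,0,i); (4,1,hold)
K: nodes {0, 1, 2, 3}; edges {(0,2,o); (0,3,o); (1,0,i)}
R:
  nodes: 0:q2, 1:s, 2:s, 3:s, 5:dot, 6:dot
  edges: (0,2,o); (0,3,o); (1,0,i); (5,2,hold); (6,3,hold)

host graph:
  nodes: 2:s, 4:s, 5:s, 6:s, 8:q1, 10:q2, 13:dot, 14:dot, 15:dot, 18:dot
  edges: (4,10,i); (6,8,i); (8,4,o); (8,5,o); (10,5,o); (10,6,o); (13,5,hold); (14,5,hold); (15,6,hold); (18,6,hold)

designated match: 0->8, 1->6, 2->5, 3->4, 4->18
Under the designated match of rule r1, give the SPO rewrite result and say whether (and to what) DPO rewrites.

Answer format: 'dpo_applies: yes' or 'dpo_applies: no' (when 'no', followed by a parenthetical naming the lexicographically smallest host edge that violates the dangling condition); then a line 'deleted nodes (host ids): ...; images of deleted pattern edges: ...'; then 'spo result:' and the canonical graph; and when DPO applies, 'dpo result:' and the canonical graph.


dpo_applies: yes
deleted nodes (host ids): 18; images of deleted pattern edges: (18,6,hold)
spo result:
nodes: 2:s, 4:s, 5:s, 6:s, 8:q1, 10:q2, 13:dot, 14:dot, 15:dot, 19:dot, 20:dot
edges: (4,10,i); (6,8,i); (8,4,o); (8,5,o); (10,5,o); (10,6,o); (13,5,hold); (14,5,hold); (15,6,hold); (19,5,hold); (20,4,hold)
dpo result:
nodes: 2:s, 4:s, 5:s, 6:s, 8:q1, 10:q2, 13:dot, 14:dot, 15:dot, 19:dot, 20:dot
edges: (4,10,i); (6,8,i); (8,4,o); (8,5,o); (10,5,o); (10,6,o); (13,5,hold); (14,5,hold); (15,6,hold); (19,5,hold); (20,4,hold)


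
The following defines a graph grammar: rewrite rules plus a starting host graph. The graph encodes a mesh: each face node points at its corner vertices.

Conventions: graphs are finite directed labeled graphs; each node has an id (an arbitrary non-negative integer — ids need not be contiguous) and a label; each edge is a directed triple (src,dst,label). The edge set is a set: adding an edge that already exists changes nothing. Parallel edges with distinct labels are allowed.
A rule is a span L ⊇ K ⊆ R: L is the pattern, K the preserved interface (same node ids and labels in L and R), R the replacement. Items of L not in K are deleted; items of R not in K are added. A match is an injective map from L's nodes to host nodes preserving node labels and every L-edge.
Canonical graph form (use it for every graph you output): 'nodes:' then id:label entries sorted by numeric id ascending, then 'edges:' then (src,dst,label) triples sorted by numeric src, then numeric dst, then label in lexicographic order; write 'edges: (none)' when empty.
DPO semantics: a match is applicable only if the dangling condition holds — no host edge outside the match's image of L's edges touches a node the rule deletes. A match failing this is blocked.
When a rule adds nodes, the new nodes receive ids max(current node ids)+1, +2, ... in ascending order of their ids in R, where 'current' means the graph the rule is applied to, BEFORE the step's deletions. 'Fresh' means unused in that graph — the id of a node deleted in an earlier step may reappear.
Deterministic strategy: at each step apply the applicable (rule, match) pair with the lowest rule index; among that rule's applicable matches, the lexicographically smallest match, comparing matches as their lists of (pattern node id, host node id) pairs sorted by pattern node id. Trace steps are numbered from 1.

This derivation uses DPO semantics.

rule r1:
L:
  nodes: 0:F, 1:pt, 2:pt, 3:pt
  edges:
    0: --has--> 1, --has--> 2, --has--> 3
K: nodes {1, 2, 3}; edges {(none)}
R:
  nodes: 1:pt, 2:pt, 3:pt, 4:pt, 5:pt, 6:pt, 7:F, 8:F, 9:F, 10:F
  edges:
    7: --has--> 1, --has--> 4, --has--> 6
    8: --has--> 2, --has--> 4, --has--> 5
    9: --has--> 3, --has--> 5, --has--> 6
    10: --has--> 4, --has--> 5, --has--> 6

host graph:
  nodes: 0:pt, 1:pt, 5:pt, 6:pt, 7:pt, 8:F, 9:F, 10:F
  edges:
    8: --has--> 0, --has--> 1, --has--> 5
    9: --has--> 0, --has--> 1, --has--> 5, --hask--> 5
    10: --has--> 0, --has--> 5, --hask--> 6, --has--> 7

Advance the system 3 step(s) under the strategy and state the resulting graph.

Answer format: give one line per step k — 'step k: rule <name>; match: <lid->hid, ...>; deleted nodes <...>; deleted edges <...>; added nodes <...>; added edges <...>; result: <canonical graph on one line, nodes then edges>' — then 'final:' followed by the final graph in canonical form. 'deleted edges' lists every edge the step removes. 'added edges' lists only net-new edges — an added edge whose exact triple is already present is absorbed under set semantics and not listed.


step 1: rule r1; match: 0->8, 1->0, 2->1, 3->5; deleted nodes 8; deleted edges (8,0,has); (8,1,has); (8,5,has); added nodes 11, 12, 13, 14, 15, 16, 17; added edges (14,0,has); (14,11,has); (14,13,has); (15,1,has); (15,11,has); (15,12,has); (16,5,has); (16,12,has); (16,13,has); (17,11,has); (17,12,has); (17,13,has); result: nodes: 0:pt, 1:pt, 5:pt, 6:pt, 7:pt, 9:F, 10:F, 11:pt, 12:pt, 13:pt, 14:F, 15:F, 16:F, 17:F edges: (9,0,has); (9,1,has); (9,5,has); (9,5,hask); (10,0,has); (10,5,has); (10,6,hask); (10,7,has); (14,0,has); (14,11,has); (14,13,has); (15,1,has); (15,11,has); (15,12,has); (16,5,has); (16,12,has); (16,13,has); (17,11,has); (17,12,has); (17,13,has)
step 2: rule r1; match: 0->14, 1->0, 2->11, 3->13; deleted nodes 14; deleted edges (14,0,has); (14,11,has); (14,13,has); added nodes 18, 19, 20, 21, 22, 23, 24; added edges (21,0,has); (21,18,has); (21,20,has); (22,11,has); (22,18,has); (22,19,has); (23,13,has); (23,19,has); (23,20,has); (24,18,has); (24,19,has); (24,20,has); result: nodes: 0:pt, 1:pt, 5:pt, 6:pt, 7:pt, 9:F, 10:F, 11:pt, 12:pt, 13:pt, 15:F, 16:F, 17:F, 18:pt, 19:pt, 20:pt, 21:F, 22:F, 23:F, 24:F edges: (9,0,has); (9,1,has); (9,5,has); (9,5,hask); (10,0,has); (10,5,has); (10,6,hask); (10,7,has); (15,1,has); (15,11,has); (15,12,has); (16,5,has); (16,12,has); (16,13,has); (17,11,has); (17,12,has); (17,13,has); (21,0,has); (21,18,has); (21,20,has); (22,11,has); (22,18,has); (22,19,has); (23,13,has); (23,19,has); (23,20,has); (24,18,has); (24,19,has); (24,20,has)
step 3: rule r1; match: 0->15, 1->1, 2->11, 3->12; deleted nodes 15; deleted edges (15,1,has); (15,11,has); (15,12,has); added nodes 25, 26, 27, 28, 29, 30, 31; added edges (28,1,has); (28,25,has); (28,27,has); (29,11,has); (29,25,has); (29,26,has); (30,12,has); (30,26,has); (30,27,has); (31,25,has); (31,26,has); (31,27,has); result: nodes: 0:pt, 1:pt, 5:pt, 6:pt, 7:pt, 9:F, 10:F, 11:pt, 12:pt, 13:pt, 16:F, 17:F, 18:pt, 19:pt, 20:pt, 21:F, 22:F, 23:F, 24:F, 25:pt, 26:pt, 27:pt, 28:F, 29:F, 30:F, 31:F edges: (9,0,has); (9,1,has); (9,5,has); (9,5,hask); (10,0,has); (10,5,has); (10,6,hask); (10,7,has); (16,5,has); (16,12,has); (16,13,has); (17,11,has); (17,12,has); (17,13,has); (21,0,has); (21,18,has); (21,20,has); (22,11,has); (22,18,has); (22,19,has); (23,13,has); (23,19,has); (23,20,has); (24,18,has); (24,19,has); (24,20,has); (28,1,has); (28,25,has); (28,27,has); (29,11,has); (29,25,has); (29,26,has); (30,12,has); (30,26,has); (30,27,has); (31,25,has); (31,26,has); (31,27,has)
final:
nodes: 0:pt, 1:pt, 5:pt, 6:pt, 7:pt, 9:F, 10:F, 11:pt, 12:pt, 13:pt, 16:F, 17:F, 18:pt, 19:pt, 20:pt, 21:F, 22:F, 23:F, 24:F, 25:pt, 26:pt, 27:pt, 28:F, 29:F, 30:F, 31:F
edges: (9,0,has); (9,1,has); (9,5,has); (9,5,hask); (10,0,has); (10,5,has); (10,6,hask); (10,7,has); (16,5,has); (16,12,has); (16,13,has); (17,11,has); (17,12,has); (17,13,has); (21,0,has); (21,18,has); (21,20,has); (22,11,has); (22,18,has); (22,19,has); (23,13,has); (23,19,has); (23,20,has); (24,18,has); (24,19,has); (24,20,has); (28,1,has); (28,25,has); (28,27,has); (29,11,has); (29,25,has); (29,26,has); (30,12,has); (30,26,has); (30,27,has); (31,25,has); (31,26,has); (31,27,has)


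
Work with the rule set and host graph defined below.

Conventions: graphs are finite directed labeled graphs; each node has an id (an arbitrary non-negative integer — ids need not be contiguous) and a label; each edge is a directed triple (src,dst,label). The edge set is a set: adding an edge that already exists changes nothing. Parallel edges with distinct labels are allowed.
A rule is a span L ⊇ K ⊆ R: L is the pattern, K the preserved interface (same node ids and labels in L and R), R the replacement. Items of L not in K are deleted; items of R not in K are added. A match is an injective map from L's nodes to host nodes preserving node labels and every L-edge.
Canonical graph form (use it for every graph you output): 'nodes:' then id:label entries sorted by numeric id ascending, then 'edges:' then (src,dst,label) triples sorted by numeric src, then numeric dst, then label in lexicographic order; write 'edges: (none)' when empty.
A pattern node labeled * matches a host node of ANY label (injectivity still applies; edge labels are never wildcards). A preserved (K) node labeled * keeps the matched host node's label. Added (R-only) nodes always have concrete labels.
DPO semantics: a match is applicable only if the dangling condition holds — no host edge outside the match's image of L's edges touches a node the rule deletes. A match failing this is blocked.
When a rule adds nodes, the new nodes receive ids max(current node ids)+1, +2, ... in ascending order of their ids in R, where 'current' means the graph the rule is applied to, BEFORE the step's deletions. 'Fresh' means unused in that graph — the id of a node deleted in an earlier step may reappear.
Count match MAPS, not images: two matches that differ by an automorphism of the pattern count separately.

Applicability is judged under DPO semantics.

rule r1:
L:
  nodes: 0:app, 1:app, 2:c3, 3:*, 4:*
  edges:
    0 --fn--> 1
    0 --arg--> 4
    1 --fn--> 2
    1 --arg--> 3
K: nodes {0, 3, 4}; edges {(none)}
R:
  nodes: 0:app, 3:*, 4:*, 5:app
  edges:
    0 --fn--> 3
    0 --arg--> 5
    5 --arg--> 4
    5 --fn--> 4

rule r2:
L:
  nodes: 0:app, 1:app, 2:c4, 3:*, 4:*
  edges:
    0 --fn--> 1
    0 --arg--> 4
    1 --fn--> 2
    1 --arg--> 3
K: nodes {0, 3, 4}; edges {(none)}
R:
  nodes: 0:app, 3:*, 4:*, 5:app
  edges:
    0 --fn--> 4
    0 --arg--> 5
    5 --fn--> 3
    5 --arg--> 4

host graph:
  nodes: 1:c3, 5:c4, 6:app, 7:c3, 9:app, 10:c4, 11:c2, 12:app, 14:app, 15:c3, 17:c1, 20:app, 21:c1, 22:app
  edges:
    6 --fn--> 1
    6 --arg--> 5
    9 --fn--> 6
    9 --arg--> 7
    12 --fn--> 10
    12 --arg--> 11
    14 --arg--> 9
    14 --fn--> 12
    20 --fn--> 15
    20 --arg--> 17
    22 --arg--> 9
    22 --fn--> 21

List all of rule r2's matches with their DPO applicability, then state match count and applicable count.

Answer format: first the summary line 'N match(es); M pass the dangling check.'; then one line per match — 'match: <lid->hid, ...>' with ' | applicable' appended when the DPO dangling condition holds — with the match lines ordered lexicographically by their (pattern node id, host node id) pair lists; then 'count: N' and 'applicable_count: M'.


1 match(es); 1 pass the dangling check.
match: 0->14, 1->12, 2->10, 3->11, 4->9 | applicable
count: 1
applicable_count: 1


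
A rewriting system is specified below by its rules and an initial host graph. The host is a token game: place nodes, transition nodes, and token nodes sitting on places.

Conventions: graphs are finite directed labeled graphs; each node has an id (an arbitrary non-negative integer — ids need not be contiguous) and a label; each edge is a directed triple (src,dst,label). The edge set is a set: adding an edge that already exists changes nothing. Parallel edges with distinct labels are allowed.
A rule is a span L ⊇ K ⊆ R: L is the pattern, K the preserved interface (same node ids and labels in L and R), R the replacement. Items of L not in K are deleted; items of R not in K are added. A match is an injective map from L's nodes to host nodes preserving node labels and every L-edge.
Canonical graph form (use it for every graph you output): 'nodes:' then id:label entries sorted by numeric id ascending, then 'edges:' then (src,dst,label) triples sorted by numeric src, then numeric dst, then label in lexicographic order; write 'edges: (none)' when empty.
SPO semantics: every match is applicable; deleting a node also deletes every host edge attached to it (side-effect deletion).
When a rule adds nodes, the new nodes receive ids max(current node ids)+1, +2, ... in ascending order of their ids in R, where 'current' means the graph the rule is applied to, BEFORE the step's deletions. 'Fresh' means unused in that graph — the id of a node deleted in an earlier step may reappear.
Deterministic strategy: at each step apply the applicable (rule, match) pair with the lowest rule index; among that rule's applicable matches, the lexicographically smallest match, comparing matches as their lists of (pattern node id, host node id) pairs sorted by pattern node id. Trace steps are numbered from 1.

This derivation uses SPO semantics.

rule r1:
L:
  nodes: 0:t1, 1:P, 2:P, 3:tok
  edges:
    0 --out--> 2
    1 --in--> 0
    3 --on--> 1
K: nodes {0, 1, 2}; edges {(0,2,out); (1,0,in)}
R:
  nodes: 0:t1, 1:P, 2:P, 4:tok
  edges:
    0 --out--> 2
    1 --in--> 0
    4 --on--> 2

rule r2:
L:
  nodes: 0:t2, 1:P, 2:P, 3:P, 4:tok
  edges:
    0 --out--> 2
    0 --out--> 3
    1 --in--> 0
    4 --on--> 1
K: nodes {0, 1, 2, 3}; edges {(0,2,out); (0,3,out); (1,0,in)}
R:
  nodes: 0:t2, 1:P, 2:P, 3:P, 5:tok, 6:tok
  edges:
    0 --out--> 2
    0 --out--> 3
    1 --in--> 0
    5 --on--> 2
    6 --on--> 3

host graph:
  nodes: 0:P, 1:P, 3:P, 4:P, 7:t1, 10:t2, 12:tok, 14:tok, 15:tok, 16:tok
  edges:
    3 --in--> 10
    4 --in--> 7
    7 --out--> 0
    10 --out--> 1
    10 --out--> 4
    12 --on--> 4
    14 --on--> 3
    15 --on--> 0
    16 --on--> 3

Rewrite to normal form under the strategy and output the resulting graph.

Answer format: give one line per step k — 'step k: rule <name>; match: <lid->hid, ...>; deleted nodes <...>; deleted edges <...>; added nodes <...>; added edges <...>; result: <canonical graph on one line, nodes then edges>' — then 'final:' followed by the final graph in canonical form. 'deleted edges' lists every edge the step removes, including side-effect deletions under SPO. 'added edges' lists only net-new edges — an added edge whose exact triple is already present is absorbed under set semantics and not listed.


step 1: rule r1; match: 0->7, 1->4, 2->0, 3->12; deleted nodes 12; deleted edges (12,4,on); added nodes 17; added edges (17,0,on); result: nodes: 0:P, 1:P, 3:P, 4:P, 7:t1, 10:t2, 14:tok, 15:tok, 16:tok, 17:tok edges: (3,10,in); (4,7,in); (7,0,out); (10,1,out); (10,4,out); (14,3,on); (15,0,on); (16,3,on); (17,0,on)
step 2: rule r2; match: 0->10, 1->3, 2->1, 3->4, 4->14; deleted nodes 14; deleted edges (14,3,on); added nodes 18, 19; added edges (18,1,on); (19,4,on); result: nodes: 0:P, 1:P, 3:P, 4:P, 7:t1, 10:t2, 15:tok, 16:tok, 17:tok, 18:tok, 19:tok edges: (3,10,in); (4,7,in); (7,0,out); (10,1,out); (10,4,out); (15,0,on); (16,3,on); (17,0,on); (18,1,on); (19,4,on)
step 3: rule r1; match: 0->7, 1->4, 2->0, 3->19; deleted nodes 19; deleted edges (19,4,on); added nodes 20; added edges (20,0,on); result: nodes: 0:P, 1:P, 3:P, 4:P, 7:t1, 10:t2, 15:tok, 16:tok, 17:tok, 18:tok, 20:tok edges: (3,10,in); (4,7,in); (7,0,out); (10,1,out); (10,4,out); (15,0,on); (16,3,on); (17,0,on); (18,1,on); (20,0,on)
step 4: rule r2; match: 0->10, 1->3, 2->1, 3->4, 4->16; deleted nodes 16; deleted edges (16,3,on); added nodes 21, 22; added edges (21,1,on); (22,4,on); result: nodes: 0:P, 1:P, 3:P, 4:P, 7:t1, 10:t2, 15:tok, 17:tok, 18:tok, 20:tok, 21:tok, 22:tok edges: (3,10,in); (4,7,in); (7,0,out); (10,1,out); (10,4,out); (15,0,on); (17,0,on); (18,1,on); (20,0,on); (21,1,on); (22,4,on)
step 5: rule r1; match: 0->7, 1->4, 2->0, 3->22; deleted nodes 22; deleted edges (22,4,on); added nodes 23; added edges (23,0,on); result: nodes: 0:P, 1:P, 3:P, 4:P, 7:t1, 10:t2, 15:tok, 17:tok, 18:tok, 20:tok, 21:tok, 23:tok edges: (3,10,in); (4,7,in); (7,0,out); (10,1,out); (10,4,out); (15,0,on); (17,0,on); (18,1,on); (20,0,on); (21,1,on); (23,0,on)
final:
nodes: 0:P, 1:P, 3:P, 4:P, 7:t1, 10:t2, 15:tok, 17:tok, 18:tok, 20:tok, 21:tok, 23:tok
edges: (3,10,in); (4,7,in); (7,0,out); (10,1,out); (10,4,out); (15,0,on); (17,0,on); (18,1,on); (20,0,on); (21,1,on); (23,0,on)


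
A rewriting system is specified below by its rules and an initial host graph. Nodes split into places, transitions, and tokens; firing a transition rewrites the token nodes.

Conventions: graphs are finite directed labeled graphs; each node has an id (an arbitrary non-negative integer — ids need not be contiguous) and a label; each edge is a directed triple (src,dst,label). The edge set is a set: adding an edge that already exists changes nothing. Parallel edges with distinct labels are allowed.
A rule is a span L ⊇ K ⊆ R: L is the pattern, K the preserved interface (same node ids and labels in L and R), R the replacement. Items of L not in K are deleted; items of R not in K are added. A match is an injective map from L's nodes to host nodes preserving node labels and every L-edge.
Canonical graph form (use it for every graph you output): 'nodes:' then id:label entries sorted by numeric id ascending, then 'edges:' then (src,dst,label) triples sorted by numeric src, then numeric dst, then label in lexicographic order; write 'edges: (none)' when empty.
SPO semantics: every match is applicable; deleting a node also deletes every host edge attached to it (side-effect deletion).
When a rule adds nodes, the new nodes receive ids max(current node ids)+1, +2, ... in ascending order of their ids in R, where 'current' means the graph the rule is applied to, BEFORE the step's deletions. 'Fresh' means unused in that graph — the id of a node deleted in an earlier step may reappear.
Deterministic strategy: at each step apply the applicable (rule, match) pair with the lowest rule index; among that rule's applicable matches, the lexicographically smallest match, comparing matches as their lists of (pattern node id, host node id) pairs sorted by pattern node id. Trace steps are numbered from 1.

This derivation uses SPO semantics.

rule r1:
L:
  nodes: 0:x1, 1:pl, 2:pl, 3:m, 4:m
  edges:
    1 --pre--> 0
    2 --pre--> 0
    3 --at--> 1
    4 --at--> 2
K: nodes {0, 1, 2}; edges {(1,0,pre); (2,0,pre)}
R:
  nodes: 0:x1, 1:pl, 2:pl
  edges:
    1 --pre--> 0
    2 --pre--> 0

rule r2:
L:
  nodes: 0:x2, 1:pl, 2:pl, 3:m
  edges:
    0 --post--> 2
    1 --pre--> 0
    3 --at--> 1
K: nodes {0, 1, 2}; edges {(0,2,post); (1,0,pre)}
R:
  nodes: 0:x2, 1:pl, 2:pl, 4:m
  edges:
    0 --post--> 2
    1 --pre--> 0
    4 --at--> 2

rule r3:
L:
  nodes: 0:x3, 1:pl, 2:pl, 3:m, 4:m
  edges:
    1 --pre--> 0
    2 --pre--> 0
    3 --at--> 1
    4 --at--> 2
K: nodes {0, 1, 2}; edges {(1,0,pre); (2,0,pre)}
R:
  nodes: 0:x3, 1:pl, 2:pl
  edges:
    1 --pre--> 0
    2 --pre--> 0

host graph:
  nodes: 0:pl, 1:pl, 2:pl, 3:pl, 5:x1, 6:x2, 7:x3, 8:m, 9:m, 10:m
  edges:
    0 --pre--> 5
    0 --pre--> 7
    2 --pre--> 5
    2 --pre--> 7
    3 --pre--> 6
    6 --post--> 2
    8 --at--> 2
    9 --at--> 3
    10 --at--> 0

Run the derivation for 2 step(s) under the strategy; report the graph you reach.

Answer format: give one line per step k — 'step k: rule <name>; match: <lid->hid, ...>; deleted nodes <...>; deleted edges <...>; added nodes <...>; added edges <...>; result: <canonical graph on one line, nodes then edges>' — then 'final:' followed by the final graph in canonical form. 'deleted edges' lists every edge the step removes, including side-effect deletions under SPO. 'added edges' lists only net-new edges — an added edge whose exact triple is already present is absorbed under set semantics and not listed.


step 1: rule r1; match: 0->5, 1->0, 2->2, 3->10, 4->8; deleted nodes 8, 10; deleted edges (8,2,at); (10,0,at); added nodes (none); added edges (none); result: nodes: 0:pl, 1:pl, 2:pl, 3:pl, 5:x1, 6:x2, 7:x3, 9:m edges: (0,5,pre); (0,7,pre); (2,5,pre); (2,7,pre); (3,6,pre); (6,2,post); (9,3,at)
step 2: rule r2; match: 0->6, 1->3, 2->2, 3->9; deleted nodes 9; deleted edges (9,3,at); added nodes 10; added edges (10,2,at); result: nodes: 0:pl, 1:pl, 2:pl, 3:pl, 5:x1, 6:x2, 7:x3, 10:m edges: (0,5,pre); (0,7,pre); (2,5,pre); (2,7,pre); (3,6,pre); (6,2,post); (10,2,at)
final:
nodes: 0:pl, 1:pl, 2:pl, 3:pl, 5:x1, 6:x2, 7:x3, 10:m
edges: (0,5,pre); (0,7,pre); (2,5,pre); (2,7,pre); (3,6,pre); (6,2,post); (10,2,at)


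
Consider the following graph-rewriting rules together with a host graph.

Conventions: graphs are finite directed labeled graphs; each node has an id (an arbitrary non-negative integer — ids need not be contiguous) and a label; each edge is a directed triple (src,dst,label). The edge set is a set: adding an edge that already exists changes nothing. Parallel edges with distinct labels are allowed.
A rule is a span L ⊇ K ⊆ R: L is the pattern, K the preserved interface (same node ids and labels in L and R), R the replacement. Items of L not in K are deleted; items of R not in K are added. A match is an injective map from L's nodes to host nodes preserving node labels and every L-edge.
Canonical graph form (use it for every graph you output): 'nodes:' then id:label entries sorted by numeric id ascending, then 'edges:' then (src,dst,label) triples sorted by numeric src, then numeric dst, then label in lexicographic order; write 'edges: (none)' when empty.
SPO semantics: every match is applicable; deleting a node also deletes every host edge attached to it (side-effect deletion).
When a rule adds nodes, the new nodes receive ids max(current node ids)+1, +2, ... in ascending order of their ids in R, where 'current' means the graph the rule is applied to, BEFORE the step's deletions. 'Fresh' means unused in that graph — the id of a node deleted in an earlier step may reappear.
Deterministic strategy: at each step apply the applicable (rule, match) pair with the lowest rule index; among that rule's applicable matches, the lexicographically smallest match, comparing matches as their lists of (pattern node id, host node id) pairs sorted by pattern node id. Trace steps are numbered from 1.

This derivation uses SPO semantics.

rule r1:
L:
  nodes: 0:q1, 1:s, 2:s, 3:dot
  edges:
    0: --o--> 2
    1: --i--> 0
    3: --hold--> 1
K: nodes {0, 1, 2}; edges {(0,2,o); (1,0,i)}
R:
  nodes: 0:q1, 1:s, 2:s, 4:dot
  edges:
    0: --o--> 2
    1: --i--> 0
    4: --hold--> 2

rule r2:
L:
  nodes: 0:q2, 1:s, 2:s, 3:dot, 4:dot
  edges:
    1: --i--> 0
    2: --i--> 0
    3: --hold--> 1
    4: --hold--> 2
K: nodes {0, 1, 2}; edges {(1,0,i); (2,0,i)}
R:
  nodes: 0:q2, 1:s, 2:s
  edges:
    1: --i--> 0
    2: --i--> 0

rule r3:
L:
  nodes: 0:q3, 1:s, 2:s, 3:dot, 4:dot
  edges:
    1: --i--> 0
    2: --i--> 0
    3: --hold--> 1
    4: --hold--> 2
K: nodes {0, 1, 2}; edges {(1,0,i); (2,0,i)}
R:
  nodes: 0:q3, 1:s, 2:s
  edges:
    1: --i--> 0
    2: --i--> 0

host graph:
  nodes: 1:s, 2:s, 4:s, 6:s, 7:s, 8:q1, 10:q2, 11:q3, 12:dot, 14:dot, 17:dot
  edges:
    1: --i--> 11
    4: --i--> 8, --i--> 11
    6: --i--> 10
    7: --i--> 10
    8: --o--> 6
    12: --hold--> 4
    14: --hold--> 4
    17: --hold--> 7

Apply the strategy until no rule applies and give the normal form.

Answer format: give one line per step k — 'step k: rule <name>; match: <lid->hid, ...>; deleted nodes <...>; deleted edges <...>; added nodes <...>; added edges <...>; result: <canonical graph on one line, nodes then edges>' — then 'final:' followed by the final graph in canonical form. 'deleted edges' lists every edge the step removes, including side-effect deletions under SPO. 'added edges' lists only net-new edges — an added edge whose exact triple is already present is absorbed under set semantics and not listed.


step 1: rule r1; match: 0->8, 1->4, 2->6, 3->12; deleted nodes 12; deleted edges (12,4,hold); added nodes 18; added edges (18,6,hold); result: nodes: 1:s, 2:s, 4:s, 6:s, 7:s, 8:q1, 10:q2, 11:q3, 14:dot, 17:dot, 18:dot edges: (1,11,i); (4,8,i); (4,11,i); (6,10,i); (7,10,i); (8,6,o); (14,4,hold); (17,7,hold); (18,6,hold)
step 2: rule r1; match: 0->8, 1->4, 2->6, 3->14; deleted nodes 14; deleted edges (14,4,hold); added nodes 19; added edges (19,6,hold); result: nodes: 1:s, 2:s, 4:s, 6:s, 7:s, 8:q1, 10:q2, 11:q3, 17:dot, 18:dot, 19:dot edges: (1,11,i); (4,8,i); (4,11,i); (6,10,i); (7,10,i); (8,6,o); (17,7,hold); (18,6,hold); (19,6,hold)
step 3: rule r2; match: 0->10, 1->6, 2->7, 3->18, 4->17; deleted nodes 17, 18; deleted edges (17,7,hold); (18,6,hold); added nodes (none); added edges (none); result: nodes: 1:s, 2:s, 4:s, 6:s, 7:s, 8:q1, 10:q2, 11:q3, 19:dot edges: (1,11,i); (4,8,i); (4,11,i); (6,10,i); (7,10,i); (8,6,o); (19,6,hold)
final:
nodes: 1:s, 2:s, 4:s, 6:s, 7:s, 8:q1, 10:q2, 11:q3, 19:dot
edges: (1,11,i); (4,8,i); (4,11,i); (6,10,i); (7,10,i); (8,6,o); (19,6,hold)


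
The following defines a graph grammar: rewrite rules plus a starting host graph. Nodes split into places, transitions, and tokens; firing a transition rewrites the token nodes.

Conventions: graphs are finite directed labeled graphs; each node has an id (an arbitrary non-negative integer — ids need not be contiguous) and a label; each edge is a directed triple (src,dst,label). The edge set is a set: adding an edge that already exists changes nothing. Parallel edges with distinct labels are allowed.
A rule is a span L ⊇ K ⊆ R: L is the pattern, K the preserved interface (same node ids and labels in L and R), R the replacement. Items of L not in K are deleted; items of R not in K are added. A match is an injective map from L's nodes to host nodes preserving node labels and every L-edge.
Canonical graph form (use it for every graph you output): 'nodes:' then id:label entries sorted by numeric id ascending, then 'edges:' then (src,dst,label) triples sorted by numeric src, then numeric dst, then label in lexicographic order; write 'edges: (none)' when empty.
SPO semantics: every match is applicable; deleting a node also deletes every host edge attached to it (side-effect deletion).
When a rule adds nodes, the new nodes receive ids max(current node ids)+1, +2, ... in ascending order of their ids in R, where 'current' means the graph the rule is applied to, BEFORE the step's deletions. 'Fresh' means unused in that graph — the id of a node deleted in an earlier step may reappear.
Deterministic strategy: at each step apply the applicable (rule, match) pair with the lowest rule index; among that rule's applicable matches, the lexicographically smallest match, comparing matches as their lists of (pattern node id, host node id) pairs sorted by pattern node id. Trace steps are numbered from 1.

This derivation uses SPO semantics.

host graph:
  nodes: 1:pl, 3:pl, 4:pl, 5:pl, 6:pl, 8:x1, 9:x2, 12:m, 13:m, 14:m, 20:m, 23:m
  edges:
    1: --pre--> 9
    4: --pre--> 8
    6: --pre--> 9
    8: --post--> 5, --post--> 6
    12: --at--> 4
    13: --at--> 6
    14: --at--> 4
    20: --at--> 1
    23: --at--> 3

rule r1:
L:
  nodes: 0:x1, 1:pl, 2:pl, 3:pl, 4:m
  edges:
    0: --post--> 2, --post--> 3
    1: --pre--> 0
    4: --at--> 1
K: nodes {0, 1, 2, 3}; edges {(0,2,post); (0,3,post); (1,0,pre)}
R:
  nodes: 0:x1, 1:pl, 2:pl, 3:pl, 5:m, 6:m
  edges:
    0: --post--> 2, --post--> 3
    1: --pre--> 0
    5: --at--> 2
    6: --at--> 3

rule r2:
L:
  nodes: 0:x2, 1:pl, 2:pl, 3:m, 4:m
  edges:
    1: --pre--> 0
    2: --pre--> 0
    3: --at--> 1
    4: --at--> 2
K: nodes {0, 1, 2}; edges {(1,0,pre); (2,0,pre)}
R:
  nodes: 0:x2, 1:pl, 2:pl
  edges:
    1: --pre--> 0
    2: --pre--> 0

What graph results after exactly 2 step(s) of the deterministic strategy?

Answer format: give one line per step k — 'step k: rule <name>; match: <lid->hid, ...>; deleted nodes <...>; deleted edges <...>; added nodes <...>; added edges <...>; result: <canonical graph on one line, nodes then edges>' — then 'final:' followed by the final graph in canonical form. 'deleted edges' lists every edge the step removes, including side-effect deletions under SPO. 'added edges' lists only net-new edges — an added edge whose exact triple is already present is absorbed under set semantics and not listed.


step 1: rule r1; match: 0->8, 1->4, 2->5, 3->6, 4->12; deleted nodes 12; deleted edges (12,4,at); added nodes 24, 25; added edges (24,5,at); (25,6,at); result: nodes: 1:pl, 3:pl, 4:pl, 5:pl, 6:pl, 8:x1, 9:x2, 13:m, 14:m, 20:m, 23:m, 24:m, 25:m edges: (1,9,pre); (4,8,pre); (6,9,pre); (8,5,post); (8,6,post); (13,6,at); (14,4,at); (20,1,at); (23,3,at); (24,5,at); (25,6,at)
step 2: rule r1; match: 0->8, 1->4, 2->5, 3->6, 4->14; deleted nodes 14; deleted edges (14,4,at); added nodes 26, 27; added edges (26,5,at); (27,6,at); result: nodes: 1:pl, 3:pl, 4:pl, 5:pl, 6:pl, 8:x1, 9:x2, 13:m, 20:m, 23:m, 24:m, 25:m, 26:m, 27:m edges: (1,9,pre); (4,8,pre); (6,9,pre); (8,5,post); (8,6,post); (13,6,at); (20,1,at); (23,3,at); (24,5,at); (25,6,at); (26,5,at); (27,6,at)
final:
nodes: 1:pl, 3:pl, 4:pl, 5:pl, 6:pl, 8:x1, 9:x2, 13:m, 20:m, 23:m, 24:m, 25:m, 26:m, 27:m
edges: (1,9,pre); (4,8,pre); (6,9,pre); (8,5,post); (8,6,post); (13,6,at); (20,1,at); (23,3,at); (24,5,at); (25,6,at); (26,5,at); (27,6,at)


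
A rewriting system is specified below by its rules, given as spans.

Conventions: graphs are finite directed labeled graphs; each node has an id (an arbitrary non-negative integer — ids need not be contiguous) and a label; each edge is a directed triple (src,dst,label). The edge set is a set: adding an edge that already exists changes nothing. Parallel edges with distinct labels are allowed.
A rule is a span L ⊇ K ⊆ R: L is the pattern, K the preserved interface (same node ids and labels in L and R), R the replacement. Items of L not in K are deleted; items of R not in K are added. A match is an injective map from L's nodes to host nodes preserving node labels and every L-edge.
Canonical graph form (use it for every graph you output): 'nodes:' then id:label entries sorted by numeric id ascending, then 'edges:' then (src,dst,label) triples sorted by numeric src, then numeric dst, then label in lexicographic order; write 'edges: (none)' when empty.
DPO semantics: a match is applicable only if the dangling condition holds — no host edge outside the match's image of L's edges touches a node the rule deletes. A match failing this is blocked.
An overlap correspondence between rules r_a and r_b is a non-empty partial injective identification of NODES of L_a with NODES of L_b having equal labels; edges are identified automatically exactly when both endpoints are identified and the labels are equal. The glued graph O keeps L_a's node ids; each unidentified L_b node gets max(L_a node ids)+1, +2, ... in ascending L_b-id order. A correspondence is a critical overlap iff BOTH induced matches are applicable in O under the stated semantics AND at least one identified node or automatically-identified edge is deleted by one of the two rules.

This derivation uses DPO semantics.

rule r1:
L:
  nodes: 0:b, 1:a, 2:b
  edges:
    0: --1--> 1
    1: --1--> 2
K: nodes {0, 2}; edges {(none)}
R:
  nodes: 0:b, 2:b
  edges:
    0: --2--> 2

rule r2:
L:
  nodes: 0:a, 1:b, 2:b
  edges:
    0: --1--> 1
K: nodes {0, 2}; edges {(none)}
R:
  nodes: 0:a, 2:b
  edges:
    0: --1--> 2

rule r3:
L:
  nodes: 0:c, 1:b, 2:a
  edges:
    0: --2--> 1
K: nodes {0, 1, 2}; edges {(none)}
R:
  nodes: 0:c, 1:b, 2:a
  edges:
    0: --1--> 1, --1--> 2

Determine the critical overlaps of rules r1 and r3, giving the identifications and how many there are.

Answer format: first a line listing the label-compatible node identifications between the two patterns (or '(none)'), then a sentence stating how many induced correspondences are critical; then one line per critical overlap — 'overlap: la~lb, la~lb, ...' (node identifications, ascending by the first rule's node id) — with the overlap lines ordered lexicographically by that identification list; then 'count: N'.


label-compatible node identifications between L(r1) and L(r3): 0~1, 1~2, 2~1
3 of the induced correspondences are critical overlaps of r1 and r3.
overlap: 0~1, 1~2
overlap: 1~2
overlap: 1~2, 2~1
count: 3


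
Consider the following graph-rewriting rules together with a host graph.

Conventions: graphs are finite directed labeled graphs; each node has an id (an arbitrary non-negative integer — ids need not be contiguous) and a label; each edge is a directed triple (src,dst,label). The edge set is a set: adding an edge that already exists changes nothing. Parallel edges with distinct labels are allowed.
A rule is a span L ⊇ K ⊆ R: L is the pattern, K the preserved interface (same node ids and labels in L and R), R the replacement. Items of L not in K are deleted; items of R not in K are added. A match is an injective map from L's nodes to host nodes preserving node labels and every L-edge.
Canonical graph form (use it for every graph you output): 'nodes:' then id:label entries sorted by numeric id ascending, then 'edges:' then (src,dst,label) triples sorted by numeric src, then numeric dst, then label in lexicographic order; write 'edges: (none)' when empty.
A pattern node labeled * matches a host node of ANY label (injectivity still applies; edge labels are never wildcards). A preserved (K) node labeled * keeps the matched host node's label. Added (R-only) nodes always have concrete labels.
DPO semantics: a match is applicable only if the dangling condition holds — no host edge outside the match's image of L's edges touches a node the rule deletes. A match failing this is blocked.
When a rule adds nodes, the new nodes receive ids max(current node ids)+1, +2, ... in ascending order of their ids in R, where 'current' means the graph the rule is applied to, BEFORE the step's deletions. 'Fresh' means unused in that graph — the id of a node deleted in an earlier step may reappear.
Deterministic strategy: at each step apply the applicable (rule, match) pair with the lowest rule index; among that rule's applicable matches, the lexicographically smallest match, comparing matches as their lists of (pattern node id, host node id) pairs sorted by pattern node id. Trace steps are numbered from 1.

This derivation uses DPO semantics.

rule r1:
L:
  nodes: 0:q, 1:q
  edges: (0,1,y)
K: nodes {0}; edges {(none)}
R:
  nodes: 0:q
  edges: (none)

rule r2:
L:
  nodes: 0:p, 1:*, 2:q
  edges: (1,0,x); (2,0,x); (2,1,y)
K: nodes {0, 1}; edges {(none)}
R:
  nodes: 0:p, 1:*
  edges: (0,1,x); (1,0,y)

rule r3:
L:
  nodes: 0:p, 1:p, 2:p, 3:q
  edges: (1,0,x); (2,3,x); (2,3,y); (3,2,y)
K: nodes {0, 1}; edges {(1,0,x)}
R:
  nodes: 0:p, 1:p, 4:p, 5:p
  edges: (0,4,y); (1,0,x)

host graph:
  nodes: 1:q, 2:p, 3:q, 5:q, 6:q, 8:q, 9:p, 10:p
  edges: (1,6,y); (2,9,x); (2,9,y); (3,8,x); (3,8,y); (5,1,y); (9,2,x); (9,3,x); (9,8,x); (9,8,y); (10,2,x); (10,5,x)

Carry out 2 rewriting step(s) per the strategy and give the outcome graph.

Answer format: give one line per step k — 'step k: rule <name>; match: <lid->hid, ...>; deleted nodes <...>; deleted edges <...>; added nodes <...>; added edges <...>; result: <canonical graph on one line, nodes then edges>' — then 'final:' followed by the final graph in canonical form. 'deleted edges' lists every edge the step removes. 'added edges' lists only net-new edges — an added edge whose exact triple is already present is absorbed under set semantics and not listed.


step 1: rule r1; match: 0->1, 1->6; deleted nodes 6; deleted edges (1,6,y); added nodes (none); added edges (none); result: nodes: 1:q, 2:p, 3:q, 5:q, 8:q, 9:p, 10:p edges: (2,9,x); (2,9,y); (3,8,x); (3,8,y); (5,1,y); (9,2,x); (9,3,x); (9,8,x); (9,8,y); (10,2,x); (10,5,x)
step 2: rule r1; match: 0->5, 1->1; deleted nodes 1; deleted edges (5,1,y); added nodes (none); added edges (none); result: nodes: 2:p, 3:q, 5:q, 8:q, 9:p, 10:p edges: (2,9,x); (2,9,y); (3,8,x); (3,8,y); (9,2,x); (9,3,x); (9,8,x); (9,8,y); (10,2,x); (10,5,x)
final:
nodes: 2:p, 3:q, 5:q, 8:q, 9:p, 10:p
edges: (2,9,x); (2,9,y); (3,8,x); (3,8,y); (9,2,x); (9,3,x); (9,8,x); (9,8,y); (10,2,x); (10,5,x)


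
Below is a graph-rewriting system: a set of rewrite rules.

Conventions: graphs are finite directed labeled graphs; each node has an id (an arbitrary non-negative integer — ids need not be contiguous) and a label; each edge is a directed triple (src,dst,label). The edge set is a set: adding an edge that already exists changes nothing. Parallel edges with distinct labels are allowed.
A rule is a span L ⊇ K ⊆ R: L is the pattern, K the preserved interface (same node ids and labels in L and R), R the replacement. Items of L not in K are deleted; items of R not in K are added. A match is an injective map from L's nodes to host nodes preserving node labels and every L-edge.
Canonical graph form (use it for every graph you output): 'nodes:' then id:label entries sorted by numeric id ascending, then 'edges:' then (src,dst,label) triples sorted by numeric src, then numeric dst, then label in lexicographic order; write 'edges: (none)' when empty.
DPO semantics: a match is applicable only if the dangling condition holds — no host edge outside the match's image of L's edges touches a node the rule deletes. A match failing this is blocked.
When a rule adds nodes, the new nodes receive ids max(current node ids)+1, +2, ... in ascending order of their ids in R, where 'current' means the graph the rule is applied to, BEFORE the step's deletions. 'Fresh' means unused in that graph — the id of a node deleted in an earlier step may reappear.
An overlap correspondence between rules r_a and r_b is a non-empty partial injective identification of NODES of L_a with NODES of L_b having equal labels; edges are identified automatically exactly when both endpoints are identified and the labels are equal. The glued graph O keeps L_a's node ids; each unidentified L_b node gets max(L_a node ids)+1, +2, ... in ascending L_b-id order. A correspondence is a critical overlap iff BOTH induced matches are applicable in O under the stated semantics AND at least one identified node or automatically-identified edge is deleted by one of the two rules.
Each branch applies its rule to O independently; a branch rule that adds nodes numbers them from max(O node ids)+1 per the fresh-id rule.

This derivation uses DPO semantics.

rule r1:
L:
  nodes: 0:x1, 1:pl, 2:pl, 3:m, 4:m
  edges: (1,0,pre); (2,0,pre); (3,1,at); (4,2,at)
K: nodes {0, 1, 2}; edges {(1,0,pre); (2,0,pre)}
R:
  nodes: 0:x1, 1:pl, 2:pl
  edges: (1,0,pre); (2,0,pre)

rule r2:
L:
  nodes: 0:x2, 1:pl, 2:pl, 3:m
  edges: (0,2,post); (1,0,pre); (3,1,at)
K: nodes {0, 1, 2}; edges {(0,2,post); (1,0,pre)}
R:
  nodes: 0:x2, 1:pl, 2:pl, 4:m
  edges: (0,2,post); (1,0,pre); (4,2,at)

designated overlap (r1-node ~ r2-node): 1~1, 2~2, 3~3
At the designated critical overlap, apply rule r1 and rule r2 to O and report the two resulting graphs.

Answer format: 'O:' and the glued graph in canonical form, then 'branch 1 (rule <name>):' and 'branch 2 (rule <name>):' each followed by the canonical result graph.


O:
nodes: 0:x1, 1:pl, 2:pl, 3:m, 4:m, 5:x2
edges: (1,0,pre); (1,5,pre); (2,0,pre); (3,1,at); (4,2,at); (5,2,post)
branch 1 (rule r1):
nodes: 0:x1, 1:pl, 2:pl, 5:x2
edges: (1,0,pre); (1,5,pre); (2,0,pre); (5,2,post)
branch 2 (rule r2):
nodes: 0:x1, 1:pl, 2:pl, 4:m, 5:x2, 6:m
edges: (1,0,pre); (1,5,pre); (2,0,pre); (4,2,at); (5,2,post); (6,2,at)
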